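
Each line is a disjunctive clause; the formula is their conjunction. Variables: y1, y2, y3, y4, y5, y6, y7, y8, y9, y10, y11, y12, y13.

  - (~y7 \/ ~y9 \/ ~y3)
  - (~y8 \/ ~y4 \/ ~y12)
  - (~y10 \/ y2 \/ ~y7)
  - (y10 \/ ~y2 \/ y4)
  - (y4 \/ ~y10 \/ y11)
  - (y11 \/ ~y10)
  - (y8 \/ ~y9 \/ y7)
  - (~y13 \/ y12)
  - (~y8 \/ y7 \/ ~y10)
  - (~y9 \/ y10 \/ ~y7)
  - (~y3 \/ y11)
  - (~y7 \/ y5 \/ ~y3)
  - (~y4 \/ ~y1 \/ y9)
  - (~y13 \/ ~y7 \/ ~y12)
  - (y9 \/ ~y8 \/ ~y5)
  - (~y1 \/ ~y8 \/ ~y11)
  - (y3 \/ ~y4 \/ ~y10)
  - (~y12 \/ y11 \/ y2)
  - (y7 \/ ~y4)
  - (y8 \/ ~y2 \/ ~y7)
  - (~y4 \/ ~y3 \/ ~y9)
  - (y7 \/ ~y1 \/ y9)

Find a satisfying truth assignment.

y1=T, y2=F, y3=F, y4=F, y5=T, y6=F, y7=T, y8=F, y9=F, y10=F, y11=T, y12=T, y13=F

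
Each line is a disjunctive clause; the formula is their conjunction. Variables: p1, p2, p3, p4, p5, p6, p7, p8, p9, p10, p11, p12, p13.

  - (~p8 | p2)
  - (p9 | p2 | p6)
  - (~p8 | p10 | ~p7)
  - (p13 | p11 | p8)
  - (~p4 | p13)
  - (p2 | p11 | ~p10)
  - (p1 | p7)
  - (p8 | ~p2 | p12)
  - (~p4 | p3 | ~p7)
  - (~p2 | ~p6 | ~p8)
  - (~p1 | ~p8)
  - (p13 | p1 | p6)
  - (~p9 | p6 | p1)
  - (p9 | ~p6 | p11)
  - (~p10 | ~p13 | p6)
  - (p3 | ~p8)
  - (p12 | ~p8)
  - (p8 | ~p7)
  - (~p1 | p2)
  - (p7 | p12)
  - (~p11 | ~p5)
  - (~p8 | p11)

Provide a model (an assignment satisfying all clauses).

Pure literal: p5 appears only negated; assign p5 = False.
Pure literal: p12 appears only positively; assign p12 = True.
Branch on p1: take p1 = True.
  then p8 is forced to False.
  then p7 is forced to False.
  then p2 is forced to True.
Try p4 = True.
  then p13 is forced to True.
The remaining clauses are satisfied by p3 = False, p6 = True, p9 = True, p10 = True, p11 = True.

p1 = T, p2 = T, p3 = F, p4 = T, p5 = F, p6 = T, p7 = F, p8 = F, p9 = T, p10 = T, p11 = T, p12 = T, p13 = T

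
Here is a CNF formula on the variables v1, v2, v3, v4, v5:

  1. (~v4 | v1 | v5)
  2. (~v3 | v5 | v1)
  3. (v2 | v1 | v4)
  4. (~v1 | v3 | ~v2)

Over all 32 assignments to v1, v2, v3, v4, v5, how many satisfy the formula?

Split on v1, then v2.
  v1=1, v2=1: remaining (v3,v4,v5) ∈ {(1,0,0); (1,0,1); (1,1,0); (1,1,1)} — 4.
  v1=1, v2=0: v3, v4, v5 free → 2^3 = 8.
  v1=0, v2=1: 5 of the 8 assignments to (v3,v4,v5) work.
  v1=0, v2=0: remaining (v3,v4,v5) ∈ {(0,1,1); (1,1,1)} — 2.
Total: 4 + 8 + 5 + 2 = 19.

19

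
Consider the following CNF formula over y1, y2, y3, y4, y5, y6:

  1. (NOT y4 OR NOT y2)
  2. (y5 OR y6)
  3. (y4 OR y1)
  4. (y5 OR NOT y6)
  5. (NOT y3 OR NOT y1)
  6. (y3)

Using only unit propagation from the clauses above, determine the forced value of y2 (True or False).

Unit clause (y3) sets y3 = True.
From (NOT y1 OR NOT y3) and y3 = True: y1 = False.
(y1 OR y4) with y1 = False leaves only y4, so y4 = True.
(NOT y2 OR NOT y4) with y4 = True leaves only NOT y2, so y2 = False.

False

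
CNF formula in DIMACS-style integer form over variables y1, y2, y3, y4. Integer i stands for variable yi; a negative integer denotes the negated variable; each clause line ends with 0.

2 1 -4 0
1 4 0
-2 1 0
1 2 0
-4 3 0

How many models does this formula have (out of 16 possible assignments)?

Satisfying assignments:
  y1=1 y2=0 y3=0 y4=0
  y1=1 y2=0 y3=1 y4=0
  y1=1 y2=0 y3=1 y4=1
  y1=1 y2=1 y3=0 y4=0
  y1=1 y2=1 y3=1 y4=0
  y1=1 y2=1 y3=1 y4=1
Count: 6.

6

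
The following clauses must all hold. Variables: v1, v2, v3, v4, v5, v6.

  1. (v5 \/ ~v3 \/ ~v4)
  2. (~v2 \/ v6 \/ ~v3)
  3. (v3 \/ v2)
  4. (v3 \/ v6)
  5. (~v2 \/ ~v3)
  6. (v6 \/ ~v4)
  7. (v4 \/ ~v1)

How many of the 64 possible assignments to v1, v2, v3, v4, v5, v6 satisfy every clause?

Case analysis on v3 and v2:
  v3=1, v2=1: a clause becomes empty — 0.
  v3=1, v2=0: 6 of the 16 assignments to (v1,v4,v5,v6) work.
  v3=0, v2=1: v5 free; 3 ways for (v1,v4,v6) × 2^1 = 6.
  v3=0, v2=0: a clause becomes empty — 0.
Total: 0 + 6 + 6 + 0 = 12.

12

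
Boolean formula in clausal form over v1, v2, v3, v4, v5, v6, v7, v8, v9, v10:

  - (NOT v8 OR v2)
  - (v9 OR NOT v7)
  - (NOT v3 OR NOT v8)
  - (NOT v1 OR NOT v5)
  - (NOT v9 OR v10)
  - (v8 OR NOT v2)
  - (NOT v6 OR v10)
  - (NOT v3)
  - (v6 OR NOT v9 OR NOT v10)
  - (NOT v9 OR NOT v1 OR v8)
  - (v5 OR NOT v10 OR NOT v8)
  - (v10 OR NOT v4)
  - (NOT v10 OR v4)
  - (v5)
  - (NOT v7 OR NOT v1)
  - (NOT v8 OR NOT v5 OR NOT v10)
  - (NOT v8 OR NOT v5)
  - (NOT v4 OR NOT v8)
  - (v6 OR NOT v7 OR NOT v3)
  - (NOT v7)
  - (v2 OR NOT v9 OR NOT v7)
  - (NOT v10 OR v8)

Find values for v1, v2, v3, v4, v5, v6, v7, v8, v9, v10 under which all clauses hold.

(NOT v3) is a unit clause, so v3 = False.
Unit propagation: (v5) forces v5 = True.
(NOT v1) is a unit clause, so v1 = False.
The clause (NOT v8) is unit: v8 must be False.
(NOT v2) is a unit clause, so v2 = False.
The clause (NOT v7) is unit: v7 must be False.
Unit propagation: (NOT v10) forces v10 = False.
(NOT v9) is a unit clause, so v9 = False.
(NOT v6) is a unit clause, so v6 = False.
(NOT v4) is a unit clause, so v4 = False.

v1 = 0, v2 = 0, v3 = 0, v4 = 0, v5 = 1, v6 = 0, v7 = 0, v8 = 0, v9 = 0, v10 = 0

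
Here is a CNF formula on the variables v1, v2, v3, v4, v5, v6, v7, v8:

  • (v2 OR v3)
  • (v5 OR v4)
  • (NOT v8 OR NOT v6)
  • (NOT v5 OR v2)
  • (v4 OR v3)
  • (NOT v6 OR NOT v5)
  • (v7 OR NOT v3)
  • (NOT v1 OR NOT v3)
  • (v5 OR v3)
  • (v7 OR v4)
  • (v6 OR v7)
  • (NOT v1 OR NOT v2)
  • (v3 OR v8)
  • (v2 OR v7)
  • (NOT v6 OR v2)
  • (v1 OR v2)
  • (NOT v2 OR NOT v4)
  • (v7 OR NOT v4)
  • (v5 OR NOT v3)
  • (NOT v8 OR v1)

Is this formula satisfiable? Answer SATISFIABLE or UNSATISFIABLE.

SATISFIABLE

Pure literal: v7 appears only positively; assign v7 = True.
Set v1 = False and propagate.
  then v2 is forced to True.
  then v4 is forced to False.
  then v5 is forced to True.
  then v3 is forced to True.
  then v6 is forced to False.
  then v8 is forced to False.
Every clause has at least one true literal under this assignment.
So v1 = F, v2 = T, v3 = T, v4 = F, v5 = T, v6 = F, v7 = T, v8 = F is a satisfying assignment.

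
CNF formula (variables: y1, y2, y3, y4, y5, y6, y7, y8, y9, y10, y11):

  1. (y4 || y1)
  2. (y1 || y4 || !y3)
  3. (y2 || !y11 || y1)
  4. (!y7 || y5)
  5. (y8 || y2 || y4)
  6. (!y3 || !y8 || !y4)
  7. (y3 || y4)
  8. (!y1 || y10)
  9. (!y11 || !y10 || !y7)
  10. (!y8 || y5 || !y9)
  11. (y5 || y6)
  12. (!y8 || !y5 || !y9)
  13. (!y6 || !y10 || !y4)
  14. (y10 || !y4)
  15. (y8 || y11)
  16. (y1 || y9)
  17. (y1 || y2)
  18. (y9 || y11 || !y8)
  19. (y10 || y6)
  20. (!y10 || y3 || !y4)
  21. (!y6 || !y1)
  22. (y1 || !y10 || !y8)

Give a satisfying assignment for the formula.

y1 = T, y2 = F, y3 = T, y4 = F, y5 = T, y6 = F, y7 = F, y8 = T, y9 = F, y10 = T, y11 = T

Check each clause:
  1. (y4 || y1) — y1 is true.
  2. (!y3 || y4 || y1) — y1 is true.
  3. (!y11 || y1 || y2) — y1 is true.
  4. (y5 || !y7) — !y7 is true.
  5. (y8 || y4 || y2) — y8 is true.
  6. (!y4 || !y8 || !y3) — !y4 is true.
  7. (y4 || y3) — y3 is true.
  8. (!y1 || y10) — y10 is true.
  9. (!y7 || !y11 || !y10) — !y7 is true.
  10. (!y8 || y5 || !y9) — y5 is true.
  11. (y5 || y6) — y5 is true.
  12. (!y8 || !y9 || !y5) — !y9 is true.
  13. (!y10 || !y4 || !y6) — !y6 is true.
  14. (y10 || !y4) — y10 is true.
  15. (y8 || y11) — y8 is true.
  16. (y9 || y1) — y1 is true.
  17. (y2 || y1) — y1 is true.
  18. (y11 || y9 || !y8) — y11 is true.
  19. (y10 || y6) — y10 is true.
  20. (y3 || !y4 || !y10) — y3 is true.
  21. (!y6 || !y1) — !y6 is true.
  22. (!y8 || !y10 || y1) — y1 is true.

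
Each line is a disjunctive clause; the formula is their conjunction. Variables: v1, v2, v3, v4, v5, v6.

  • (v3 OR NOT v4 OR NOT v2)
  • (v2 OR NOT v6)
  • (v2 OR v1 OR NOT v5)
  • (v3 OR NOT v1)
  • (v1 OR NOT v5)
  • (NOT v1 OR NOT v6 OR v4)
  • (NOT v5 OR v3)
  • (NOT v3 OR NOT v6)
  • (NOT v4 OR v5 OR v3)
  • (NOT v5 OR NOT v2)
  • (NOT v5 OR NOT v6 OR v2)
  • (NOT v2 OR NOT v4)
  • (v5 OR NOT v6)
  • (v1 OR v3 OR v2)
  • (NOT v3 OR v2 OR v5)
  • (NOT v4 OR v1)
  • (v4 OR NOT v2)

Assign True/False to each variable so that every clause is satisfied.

v1=T, v2=F, v3=T, v4=F, v5=T, v6=F

Pure literal: v6 appears only negated; assign v6 = False.
Try v1 = True.
  then v3 is forced to True.
The remaining clauses are satisfied by v2 = False, v4 = False, v5 = True.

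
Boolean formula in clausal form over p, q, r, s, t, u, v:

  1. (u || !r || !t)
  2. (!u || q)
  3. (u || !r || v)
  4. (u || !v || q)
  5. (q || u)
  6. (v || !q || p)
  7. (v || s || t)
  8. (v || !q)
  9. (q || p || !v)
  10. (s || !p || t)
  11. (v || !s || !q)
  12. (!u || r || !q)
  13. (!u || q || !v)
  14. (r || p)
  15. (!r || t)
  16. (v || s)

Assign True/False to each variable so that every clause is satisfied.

p=True, q=True, r=False, s=False, t=True, u=False, v=True

Check each clause:
  1. (!r || !t || u) — !r is true.
  2. (q || !u) — q is true.
  3. (!r || u || v) — !r is true.
  4. (!v || u || q) — q is true.
  5. (q || u) — q is true.
  6. (v || p || !q) — p is true.
  7. (v || s || t) — t is true.
  8. (!q || v) — v is true.
  9. (q || p || !v) — q is true.
  10. (!p || t || s) — t is true.
  11. (!s || v || !q) — !s is true.
  12. (r || !q || !u) — !u is true.
  13. (!v || !u || q) — q is true.
  14. (p || r) — p is true.
  15. (!r || t) — t is true.
  16. (v || s) — v is true.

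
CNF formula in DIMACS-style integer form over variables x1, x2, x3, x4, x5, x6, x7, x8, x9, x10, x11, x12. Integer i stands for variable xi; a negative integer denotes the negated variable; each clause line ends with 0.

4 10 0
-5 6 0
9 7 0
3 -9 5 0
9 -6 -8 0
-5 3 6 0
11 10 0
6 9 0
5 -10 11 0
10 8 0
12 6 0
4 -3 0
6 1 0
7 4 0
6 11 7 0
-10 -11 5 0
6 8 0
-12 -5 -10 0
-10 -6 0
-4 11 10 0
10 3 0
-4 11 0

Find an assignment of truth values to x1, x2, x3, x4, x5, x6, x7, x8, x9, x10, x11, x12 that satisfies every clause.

x1 = F  x2 = T  x3 = T  x4 = T  x5 = F  x6 = T  x7 = T  x8 = T  x9 = T  x10 = F  x11 = T  x12 = F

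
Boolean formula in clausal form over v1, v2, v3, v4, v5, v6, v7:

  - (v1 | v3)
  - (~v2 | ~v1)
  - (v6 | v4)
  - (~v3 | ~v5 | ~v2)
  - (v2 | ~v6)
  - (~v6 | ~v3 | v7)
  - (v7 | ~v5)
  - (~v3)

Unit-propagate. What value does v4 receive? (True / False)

True

(~v3) is a unit clause: v3 = False.
In (v1 | v3), v3 is now false; v1 must hold, so v1 = True.
In (~v1 | ~v2), ~v1 is now false; ~v2 must hold, so v2 = False.
In (v2 | ~v6), v2 is now false; ~v6 must hold, so v6 = False.
(v4 | v6): since v6 = False, the clause reduces to (v4). v4 = True.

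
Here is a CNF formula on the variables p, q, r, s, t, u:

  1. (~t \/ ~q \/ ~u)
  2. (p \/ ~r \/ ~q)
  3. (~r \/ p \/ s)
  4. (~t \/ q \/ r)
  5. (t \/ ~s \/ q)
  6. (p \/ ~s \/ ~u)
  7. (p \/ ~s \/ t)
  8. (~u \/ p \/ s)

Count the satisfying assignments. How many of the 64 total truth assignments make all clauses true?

25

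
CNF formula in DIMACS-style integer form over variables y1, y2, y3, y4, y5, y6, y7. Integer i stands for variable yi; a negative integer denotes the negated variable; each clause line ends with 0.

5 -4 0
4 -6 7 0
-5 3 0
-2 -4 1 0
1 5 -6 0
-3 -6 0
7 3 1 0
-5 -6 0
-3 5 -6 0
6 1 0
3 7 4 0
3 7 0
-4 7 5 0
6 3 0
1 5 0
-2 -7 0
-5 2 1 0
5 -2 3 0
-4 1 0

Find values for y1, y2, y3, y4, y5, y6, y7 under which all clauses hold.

y1 = T, y2 = T, y3 = T, y4 = T, y5 = T, y6 = F, y7 = F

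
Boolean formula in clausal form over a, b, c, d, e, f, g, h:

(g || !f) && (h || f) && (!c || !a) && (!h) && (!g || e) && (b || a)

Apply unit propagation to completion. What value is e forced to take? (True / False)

True

Unit clause (!h) sets h = False.
From (h || f) and h = False: f = True.
(g || !f): since f = True, the clause reduces to (g). g = True.
(e || !g): since g = True, the clause reduces to (e). e = True.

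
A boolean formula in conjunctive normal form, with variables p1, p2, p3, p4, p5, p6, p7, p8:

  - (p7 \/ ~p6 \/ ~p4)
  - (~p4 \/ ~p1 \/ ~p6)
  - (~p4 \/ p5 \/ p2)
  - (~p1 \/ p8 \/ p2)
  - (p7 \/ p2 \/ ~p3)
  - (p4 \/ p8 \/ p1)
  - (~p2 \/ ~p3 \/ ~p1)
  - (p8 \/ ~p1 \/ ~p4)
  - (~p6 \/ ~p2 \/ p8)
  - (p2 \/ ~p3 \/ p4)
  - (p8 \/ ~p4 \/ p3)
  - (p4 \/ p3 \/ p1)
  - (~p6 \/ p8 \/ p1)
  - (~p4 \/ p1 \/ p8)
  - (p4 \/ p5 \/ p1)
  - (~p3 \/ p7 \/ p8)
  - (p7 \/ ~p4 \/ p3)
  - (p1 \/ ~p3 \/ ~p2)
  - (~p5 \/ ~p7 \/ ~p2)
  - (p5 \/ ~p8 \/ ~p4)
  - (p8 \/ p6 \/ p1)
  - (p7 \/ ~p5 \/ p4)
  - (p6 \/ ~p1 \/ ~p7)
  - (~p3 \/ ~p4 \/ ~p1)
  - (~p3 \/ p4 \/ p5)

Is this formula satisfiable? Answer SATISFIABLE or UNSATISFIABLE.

Set p1 = True and propagate.
The remaining clauses are satisfied by p2 = False, p3 = False, p4 = False, p5 = True, p6 = True, p7 = True, p8 = True.
So p1=True, p2=False, p3=False, p4=False, p5=True, p6=True, p7=True, p8=True is a satisfying assignment.

SATISFIABLE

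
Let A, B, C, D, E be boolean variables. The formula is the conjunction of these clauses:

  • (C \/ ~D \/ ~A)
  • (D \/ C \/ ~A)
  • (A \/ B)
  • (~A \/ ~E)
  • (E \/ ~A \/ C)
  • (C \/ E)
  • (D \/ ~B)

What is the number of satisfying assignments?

6

Satisfying assignments:
  A=0 B=1 C=0 D=1 E=1
  A=0 B=1 C=1 D=1 E=0
  A=0 B=1 C=1 D=1 E=1
  A=1 B=0 C=1 D=0 E=0
  A=1 B=0 C=1 D=1 E=0
  A=1 B=1 C=1 D=1 E=0
Count: 6.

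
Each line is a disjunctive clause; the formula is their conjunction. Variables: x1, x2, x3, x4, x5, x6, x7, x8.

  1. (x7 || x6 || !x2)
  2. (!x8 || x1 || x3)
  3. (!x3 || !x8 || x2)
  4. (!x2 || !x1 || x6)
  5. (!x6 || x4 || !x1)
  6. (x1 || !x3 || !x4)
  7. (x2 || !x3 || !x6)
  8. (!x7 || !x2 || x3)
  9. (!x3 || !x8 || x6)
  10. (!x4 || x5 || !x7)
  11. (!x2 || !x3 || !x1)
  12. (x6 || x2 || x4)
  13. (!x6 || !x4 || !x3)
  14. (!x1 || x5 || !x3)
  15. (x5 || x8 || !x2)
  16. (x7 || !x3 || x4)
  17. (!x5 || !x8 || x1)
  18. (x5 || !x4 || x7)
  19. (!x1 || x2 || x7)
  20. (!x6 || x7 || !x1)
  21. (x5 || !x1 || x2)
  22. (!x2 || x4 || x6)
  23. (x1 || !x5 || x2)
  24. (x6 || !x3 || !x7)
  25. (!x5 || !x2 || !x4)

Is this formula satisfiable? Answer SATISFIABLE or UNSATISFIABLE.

Branch on x1: take x1 = True.
Set x2 = False and propagate.
  then x7 is forced to True.
  then x5 is forced to True.
The remaining clauses are satisfied by x3 = False, x4 = True, x6 = False, x8 = False.
So x1=T, x2=F, x3=F, x4=T, x5=T, x6=F, x7=T, x8=F is a satisfying assignment.

SATISFIABLE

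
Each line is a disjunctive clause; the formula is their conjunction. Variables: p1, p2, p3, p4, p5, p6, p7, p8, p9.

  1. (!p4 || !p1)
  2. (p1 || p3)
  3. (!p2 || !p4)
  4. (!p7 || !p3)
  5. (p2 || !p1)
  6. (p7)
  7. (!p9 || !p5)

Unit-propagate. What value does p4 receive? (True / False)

False

(p7) is a unit clause: p7 = True.
(!p3 || !p7) with p7 = True leaves only !p3, so p3 = False.
(p3 || p1) with p3 = False leaves only p1, so p1 = True.
(!p1 || !p4) with p1 = True leaves only !p4, so p4 = False.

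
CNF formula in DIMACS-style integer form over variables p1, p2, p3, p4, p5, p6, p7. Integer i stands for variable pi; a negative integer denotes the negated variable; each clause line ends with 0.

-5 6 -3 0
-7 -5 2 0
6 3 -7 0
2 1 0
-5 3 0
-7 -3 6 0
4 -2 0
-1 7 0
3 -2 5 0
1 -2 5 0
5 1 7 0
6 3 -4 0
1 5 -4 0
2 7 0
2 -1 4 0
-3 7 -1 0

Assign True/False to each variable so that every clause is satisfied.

p1=True, p2=True, p3=True, p4=True, p5=True, p6=True, p7=True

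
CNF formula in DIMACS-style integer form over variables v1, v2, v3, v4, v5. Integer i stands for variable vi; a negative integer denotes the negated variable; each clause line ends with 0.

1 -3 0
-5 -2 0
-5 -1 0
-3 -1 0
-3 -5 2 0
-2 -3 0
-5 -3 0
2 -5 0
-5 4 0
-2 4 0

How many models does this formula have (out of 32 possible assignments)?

6

The models are:
  v1=F v2=F v3=F v4=F v5=F
  v1=F v2=F v3=F v4=T v5=F
  v1=F v2=T v3=F v4=T v5=F
  v1=T v2=F v3=F v4=F v5=F
  v1=T v2=F v3=F v4=T v5=F
  v1=T v2=T v3=F v4=T v5=F
That's 6 in total.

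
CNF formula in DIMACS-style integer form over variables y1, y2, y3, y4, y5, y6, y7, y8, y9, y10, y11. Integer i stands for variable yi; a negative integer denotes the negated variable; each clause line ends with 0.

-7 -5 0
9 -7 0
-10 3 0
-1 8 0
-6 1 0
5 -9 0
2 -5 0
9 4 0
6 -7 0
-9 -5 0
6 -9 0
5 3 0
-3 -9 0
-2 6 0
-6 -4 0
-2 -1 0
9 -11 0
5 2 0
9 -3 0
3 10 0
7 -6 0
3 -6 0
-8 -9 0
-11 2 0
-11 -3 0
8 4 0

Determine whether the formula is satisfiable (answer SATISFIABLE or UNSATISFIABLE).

UNSATISFIABLE

y9 = True:
  propagation gives y5=True; an empty clause results — contradiction.
y9 = False:
  propagation gives y7=False, y4=True, y6=False, y2=False; an empty clause results — contradiction.
Every branch closes, so no satisfying assignment exists.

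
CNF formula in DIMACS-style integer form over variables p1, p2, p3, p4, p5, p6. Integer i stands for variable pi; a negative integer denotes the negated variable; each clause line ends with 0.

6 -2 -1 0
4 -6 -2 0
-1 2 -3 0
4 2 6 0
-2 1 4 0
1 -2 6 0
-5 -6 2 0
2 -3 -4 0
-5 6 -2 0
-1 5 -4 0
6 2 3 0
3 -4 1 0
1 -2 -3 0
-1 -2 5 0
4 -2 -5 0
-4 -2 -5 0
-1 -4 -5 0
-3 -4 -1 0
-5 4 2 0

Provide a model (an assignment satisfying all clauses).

p1=1, p2=0, p3=0, p4=0, p5=0, p6=1

Check each clause:
  1. (~p2 \/ p6 \/ ~p1) — p6 is true.
  2. (~p6 \/ p4 \/ ~p2) — ~p2 is true.
  3. (~p1 \/ p2 \/ ~p3) — ~p3 is true.
  4. (p2 \/ p4 \/ p6) — p6 is true.
  5. (p1 \/ ~p2 \/ p4) — p1 is true.
  6. (p1 \/ p6 \/ ~p2) — p1 is true.
  7. (~p6 \/ p2 \/ ~p5) — ~p5 is true.
  8. (p2 \/ ~p4 \/ ~p3) — ~p4 is true.
  9. (p6 \/ ~p5 \/ ~p2) — ~p5 is true.
  10. (p5 \/ ~p1 \/ ~p4) — ~p4 is true.
  11. (p2 \/ p3 \/ p6) — p6 is true.
  12. (~p4 \/ p3 \/ p1) — p1 is true.
  13. (~p3 \/ ~p2 \/ p1) — p1 is true.
  14. (p5 \/ ~p1 \/ ~p2) — ~p2 is true.
  15. (~p2 \/ p4 \/ ~p5) — ~p5 is true.
  16. (~p5 \/ ~p2 \/ ~p4) — ~p5 is true.
  17. (~p4 \/ ~p1 \/ ~p5) — ~p5 is true.
  18. (~p4 \/ ~p1 \/ ~p3) — ~p4 is true.
  19. (p2 \/ p4 \/ ~p5) — ~p5 is true.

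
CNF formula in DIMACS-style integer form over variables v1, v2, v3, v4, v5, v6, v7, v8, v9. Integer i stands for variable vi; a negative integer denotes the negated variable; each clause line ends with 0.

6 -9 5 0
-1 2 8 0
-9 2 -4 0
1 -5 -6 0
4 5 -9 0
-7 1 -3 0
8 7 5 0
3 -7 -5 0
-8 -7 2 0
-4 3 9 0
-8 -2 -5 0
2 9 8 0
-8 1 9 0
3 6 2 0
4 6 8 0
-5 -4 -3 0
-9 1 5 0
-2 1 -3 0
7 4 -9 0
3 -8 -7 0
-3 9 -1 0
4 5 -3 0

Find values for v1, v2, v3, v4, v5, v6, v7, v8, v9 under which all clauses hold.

v1=0, v2=1, v3=0, v4=1, v5=1, v6=0, v7=0, v8=0, v9=1

Branch on v1: take v1 = False.
Try v2 = True.
  then v3 is forced to False.
The remaining clauses are satisfied by v4 = True, v5 = True, v6 = False, v7 = False, v8 = False, v9 = True.
Every clause has at least one true literal under this assignment.
Check each clause:
  1. (NOT v9 OR v5 OR v6) — v5 is true.
  2. (NOT v1 OR v8 OR v2) — v2 is true.
  3. (NOT v9 OR v2 OR NOT v4) — v2 is true.
  4. (NOT v5 OR v1 OR NOT v6) — NOT v6 is true.
  5. (v5 OR v4 OR NOT v9) — v4 is true.
  6. (v1 OR NOT v3 OR NOT v7) — NOT v3 is true.
  7. (v7 OR v5 OR v8) — v5 is true.
  8. (v3 OR NOT v7 OR NOT v5) — NOT v7 is true.
  9. (NOT v7 OR v2 OR NOT v8) — NOT v8 is true.
  10. (NOT v4 OR v9 OR v3) — v9 is true.
  11. (NOT v5 OR NOT v8 OR NOT v2) — NOT v8 is true.
  12. (v8 OR v2 OR v9) — v9 is true.
  13. (v1 OR v9 OR NOT v8) — NOT v8 is true.
  14. (v2 OR v6 OR v3) — v2 is true.
  15. (v8 OR v4 OR v6) — v4 is true.
  16. (NOT v5 OR NOT v4 OR NOT v3) — NOT v3 is true.
  17. (v1 OR NOT v9 OR v5) — v5 is true.
  18. (v1 OR NOT v2 OR NOT v3) — NOT v3 is true.
  19. (v7 OR NOT v9 OR v4) — v4 is true.
  20. (v3 OR NOT v8 OR NOT v7) — NOT v8 is true.
  21. (v9 OR NOT v3 OR NOT v1) — v9 is true.
  22. (NOT v3 OR v4 OR v5) — v5 is true.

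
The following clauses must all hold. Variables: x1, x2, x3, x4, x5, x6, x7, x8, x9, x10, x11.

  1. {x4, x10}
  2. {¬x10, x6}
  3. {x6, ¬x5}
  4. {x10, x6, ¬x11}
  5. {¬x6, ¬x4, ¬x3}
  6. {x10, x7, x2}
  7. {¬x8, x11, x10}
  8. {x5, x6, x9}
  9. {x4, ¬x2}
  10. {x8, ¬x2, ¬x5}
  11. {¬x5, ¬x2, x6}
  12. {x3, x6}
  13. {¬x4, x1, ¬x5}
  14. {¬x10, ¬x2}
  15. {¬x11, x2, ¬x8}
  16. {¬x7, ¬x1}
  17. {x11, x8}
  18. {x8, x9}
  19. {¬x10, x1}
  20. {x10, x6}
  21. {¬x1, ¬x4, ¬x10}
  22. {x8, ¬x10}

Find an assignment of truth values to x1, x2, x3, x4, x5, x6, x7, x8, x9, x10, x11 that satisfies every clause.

Pure literal: x9 appears only positively; assign x9 = True.
Set x1 = False and propagate.
  then x10 is forced to False.
  then x4 is forced to True.
  then x5 is forced to False.
  then x6 is forced to True.
  then x3 is forced to False.
For the remaining variables, x2 = False, x7 = True, x8 = False, x11 = True works.

x1 = 0  x2 = 0  x3 = 0  x4 = 1  x5 = 0  x6 = 1  x7 = 1  x8 = 0  x9 = 1  x10 = 0  x11 = 1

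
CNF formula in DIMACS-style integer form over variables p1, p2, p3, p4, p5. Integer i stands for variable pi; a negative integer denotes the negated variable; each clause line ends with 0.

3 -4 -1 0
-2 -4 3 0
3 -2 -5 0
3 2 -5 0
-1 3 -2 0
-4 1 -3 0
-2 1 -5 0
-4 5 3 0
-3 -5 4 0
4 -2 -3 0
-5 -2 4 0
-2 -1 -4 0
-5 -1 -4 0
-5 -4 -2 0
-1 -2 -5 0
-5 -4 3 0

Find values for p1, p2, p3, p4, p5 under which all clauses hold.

p1=False, p2=True, p3=False, p4=False, p5=False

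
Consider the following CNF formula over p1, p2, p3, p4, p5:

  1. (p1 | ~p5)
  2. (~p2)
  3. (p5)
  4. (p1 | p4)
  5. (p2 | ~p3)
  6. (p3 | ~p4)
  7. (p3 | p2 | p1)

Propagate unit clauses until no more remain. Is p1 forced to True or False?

Unit clause (~p2) sets p2 = False.
(p5) is a unit clause: p5 = True.
(p1 | ~p5): since p5 = True, the clause reduces to (p1). p1 = True.

True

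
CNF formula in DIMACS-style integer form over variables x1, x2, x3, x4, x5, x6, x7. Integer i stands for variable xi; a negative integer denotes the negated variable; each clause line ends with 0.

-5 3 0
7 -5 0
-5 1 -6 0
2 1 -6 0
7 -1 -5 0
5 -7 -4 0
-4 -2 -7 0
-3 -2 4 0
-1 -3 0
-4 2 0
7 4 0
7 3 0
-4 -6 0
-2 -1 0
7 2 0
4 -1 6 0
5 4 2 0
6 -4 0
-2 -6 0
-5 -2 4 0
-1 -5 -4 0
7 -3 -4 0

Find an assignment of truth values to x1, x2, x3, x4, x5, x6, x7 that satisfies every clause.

x1=F, x2=T, x3=F, x4=F, x5=F, x6=F, x7=T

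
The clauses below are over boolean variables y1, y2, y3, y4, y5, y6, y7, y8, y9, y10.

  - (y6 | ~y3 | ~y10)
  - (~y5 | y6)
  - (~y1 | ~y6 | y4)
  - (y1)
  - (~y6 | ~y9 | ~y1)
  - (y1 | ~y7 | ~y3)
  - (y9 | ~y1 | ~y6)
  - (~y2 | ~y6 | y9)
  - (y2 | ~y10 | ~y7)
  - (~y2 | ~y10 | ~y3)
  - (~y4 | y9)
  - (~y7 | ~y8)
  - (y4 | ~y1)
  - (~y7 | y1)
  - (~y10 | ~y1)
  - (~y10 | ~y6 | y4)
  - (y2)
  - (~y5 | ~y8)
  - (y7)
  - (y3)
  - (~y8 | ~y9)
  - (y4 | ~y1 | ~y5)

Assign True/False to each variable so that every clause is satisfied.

y1=True, y2=True, y3=True, y4=True, y5=False, y6=False, y7=True, y8=False, y9=True, y10=False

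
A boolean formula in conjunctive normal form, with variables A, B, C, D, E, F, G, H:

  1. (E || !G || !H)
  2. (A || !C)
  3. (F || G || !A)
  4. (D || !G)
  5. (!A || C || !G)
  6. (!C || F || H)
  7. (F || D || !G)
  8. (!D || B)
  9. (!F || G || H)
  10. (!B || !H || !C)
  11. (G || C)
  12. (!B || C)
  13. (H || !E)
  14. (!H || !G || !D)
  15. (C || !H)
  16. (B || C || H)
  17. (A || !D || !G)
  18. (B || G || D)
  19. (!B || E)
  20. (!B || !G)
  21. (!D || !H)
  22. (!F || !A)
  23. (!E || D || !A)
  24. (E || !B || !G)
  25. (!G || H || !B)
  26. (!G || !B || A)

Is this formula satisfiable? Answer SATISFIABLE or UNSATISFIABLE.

G = True:
  propagation gives D=True, B=True; an empty clause results — contradiction.
G = False:
  propagation gives C=True, A=True, F=True; an empty clause results — contradiction.
Every branch closes, so no satisfying assignment exists.

UNSATISFIABLE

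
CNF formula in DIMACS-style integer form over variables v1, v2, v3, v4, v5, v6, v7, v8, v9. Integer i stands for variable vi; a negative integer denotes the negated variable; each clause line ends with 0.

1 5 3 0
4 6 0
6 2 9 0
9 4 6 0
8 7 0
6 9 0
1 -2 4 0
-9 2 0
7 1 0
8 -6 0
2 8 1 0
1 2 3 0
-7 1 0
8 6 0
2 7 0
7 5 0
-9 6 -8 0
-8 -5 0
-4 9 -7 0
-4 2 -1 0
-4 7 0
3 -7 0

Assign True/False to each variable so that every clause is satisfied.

v1 = T, v2 = T, v3 = T, v4 = F, v5 = F, v6 = T, v7 = T, v8 = T, v9 = F

Pure literal: v3 appears only positively; assign v3 = True.
Try v1 = True.
Branch on v2: take v2 = True.
Try v4 = False.
  then v6 is forced to True.
  then v8 is forced to True.
  then v5 is forced to False.
  then v7 is forced to True.
v9 is now unconstrained; take v9 = False.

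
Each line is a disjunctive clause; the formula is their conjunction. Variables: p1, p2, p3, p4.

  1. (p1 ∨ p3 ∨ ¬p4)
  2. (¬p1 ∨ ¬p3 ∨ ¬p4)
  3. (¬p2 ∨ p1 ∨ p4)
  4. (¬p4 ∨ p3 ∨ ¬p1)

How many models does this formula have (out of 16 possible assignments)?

8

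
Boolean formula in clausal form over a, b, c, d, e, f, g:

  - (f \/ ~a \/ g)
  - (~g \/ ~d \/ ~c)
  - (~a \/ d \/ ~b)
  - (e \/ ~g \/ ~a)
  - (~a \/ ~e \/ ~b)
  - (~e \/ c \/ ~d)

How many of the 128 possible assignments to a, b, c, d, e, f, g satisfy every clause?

61

Split on a, then d.
  a=1, d=1: 5 of the 32 assignments to (b,c,e,f,g) work.
  a=1, d=0: c free; 4 ways for (b,e,f,g) × 2^1 = 8.
  a=0, d=1: b, f free; 4 ways for (c,e,g) × 2^2 = 16.
  a=0, d=0: b, c, e, f, g free → 2^5 = 32.
Total: 5 + 8 + 16 + 32 = 61.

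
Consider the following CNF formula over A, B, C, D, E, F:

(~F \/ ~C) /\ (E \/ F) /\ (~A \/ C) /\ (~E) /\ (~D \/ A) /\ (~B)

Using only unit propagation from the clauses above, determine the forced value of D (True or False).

False

(~E) is a unit clause: E = False.
In (E \/ F), E is now false; F must hold, so F = True.
(~F \/ ~C): since F = True, the clause reduces to (~C). C = False.
From (~A \/ C) and C = False: A = False.
From (~D \/ A) and A = False: D = False.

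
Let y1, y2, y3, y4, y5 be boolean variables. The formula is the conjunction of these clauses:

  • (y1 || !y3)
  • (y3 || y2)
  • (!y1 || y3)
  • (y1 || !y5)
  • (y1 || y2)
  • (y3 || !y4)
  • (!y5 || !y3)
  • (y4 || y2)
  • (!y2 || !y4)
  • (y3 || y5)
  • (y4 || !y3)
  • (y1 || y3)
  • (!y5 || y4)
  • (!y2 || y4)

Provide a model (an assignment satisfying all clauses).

y1 = T, y2 = F, y3 = T, y4 = T, y5 = F

Check each clause:
  1. (!y3 || y1) — y1 is true.
  2. (y2 || y3) — y3 is true.
  3. (y3 || !y1) — y3 is true.
  4. (!y5 || y1) — y1 is true.
  5. (y2 || y1) — y1 is true.
  6. (!y4 || y3) — y3 is true.
  7. (!y3 || !y5) — !y5 is true.
  8. (y4 || y2) — y4 is true.
  9. (!y2 || !y4) — !y2 is true.
  10. (y5 || y3) — y3 is true.
  11. (y4 || !y3) — y4 is true.
  12. (y1 || y3) — y1 is true.
  13. (y4 || !y5) — !y5 is true.
  14. (!y2 || y4) — y4 is true.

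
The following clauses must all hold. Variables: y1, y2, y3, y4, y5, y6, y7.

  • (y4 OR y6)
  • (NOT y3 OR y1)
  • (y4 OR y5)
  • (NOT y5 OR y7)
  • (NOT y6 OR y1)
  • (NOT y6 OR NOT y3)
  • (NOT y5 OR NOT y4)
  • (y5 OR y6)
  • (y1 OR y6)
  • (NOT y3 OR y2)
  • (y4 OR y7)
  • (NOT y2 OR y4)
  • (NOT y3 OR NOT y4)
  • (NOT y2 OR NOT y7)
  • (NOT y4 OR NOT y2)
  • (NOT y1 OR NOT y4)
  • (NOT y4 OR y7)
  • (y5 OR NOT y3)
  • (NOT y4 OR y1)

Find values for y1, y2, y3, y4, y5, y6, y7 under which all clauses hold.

y1 = 1, y2 = 0, y3 = 0, y4 = 0, y5 = 1, y6 = 1, y7 = 1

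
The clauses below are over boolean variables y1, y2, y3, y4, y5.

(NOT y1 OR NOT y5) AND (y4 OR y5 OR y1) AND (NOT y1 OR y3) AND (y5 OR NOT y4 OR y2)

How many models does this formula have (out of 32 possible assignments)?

13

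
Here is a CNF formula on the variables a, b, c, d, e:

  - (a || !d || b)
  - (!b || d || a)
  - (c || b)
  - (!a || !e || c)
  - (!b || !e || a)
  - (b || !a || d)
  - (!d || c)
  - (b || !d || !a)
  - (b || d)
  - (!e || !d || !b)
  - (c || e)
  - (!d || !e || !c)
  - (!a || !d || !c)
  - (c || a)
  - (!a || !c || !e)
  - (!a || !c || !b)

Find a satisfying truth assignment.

Set a = False and propagate.
  then c is forced to True.
For the remaining variables, b = True, d = True, e = False works.

a=0, b=1, c=1, d=1, e=0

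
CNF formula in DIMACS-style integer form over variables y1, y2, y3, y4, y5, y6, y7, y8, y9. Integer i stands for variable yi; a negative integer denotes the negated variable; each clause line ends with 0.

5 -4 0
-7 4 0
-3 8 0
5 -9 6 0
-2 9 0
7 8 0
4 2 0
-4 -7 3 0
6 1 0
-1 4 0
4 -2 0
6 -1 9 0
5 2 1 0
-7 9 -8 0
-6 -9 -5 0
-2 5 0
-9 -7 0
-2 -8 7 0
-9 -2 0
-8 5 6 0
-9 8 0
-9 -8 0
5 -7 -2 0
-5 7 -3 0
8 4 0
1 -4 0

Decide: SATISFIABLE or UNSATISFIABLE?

SATISFIABLE

Try y1 = True.
  then y4 is forced to True.
  then y5 is forced to True.
The remaining clauses are satisfied by y2 = False, y3 = False, y6 = True, y7 = False, y8 = True, y9 = False.
So y1=1, y2=0, y3=0, y4=1, y5=1, y6=1, y7=0, y8=1, y9=0 is a satisfying assignment.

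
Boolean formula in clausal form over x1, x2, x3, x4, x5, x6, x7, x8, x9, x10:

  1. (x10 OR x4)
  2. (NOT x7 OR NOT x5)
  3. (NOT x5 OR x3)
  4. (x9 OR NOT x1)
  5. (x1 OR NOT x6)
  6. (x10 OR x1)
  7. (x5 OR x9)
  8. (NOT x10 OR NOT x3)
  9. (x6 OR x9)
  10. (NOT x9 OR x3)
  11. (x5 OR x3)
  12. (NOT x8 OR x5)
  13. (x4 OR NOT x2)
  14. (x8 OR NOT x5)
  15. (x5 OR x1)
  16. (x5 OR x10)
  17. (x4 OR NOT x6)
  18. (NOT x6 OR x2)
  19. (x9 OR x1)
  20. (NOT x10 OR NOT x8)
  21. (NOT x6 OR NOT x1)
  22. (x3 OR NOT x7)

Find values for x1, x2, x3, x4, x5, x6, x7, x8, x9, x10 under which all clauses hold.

x1=1, x2=1, x3=1, x4=1, x5=1, x6=0, x7=0, x8=1, x9=1, x10=0

Check each clause:
  1. (x10 OR x4) — x4 is true.
  2. (NOT x5 OR NOT x7) — NOT x7 is true.
  3. (NOT x5 OR x3) — x3 is true.
  4. (NOT x1 OR x9) — x9 is true.
  5. (x1 OR NOT x6) — x1 is true.
  6. (x1 OR x10) — x1 is true.
  7. (x5 OR x9) — x9 is true.
  8. (NOT x3 OR NOT x10) — NOT x10 is true.
  9. (x6 OR x9) — x9 is true.
  10. (NOT x9 OR x3) — x3 is true.
  11. (x3 OR x5) — x3 is true.
  12. (NOT x8 OR x5) — x5 is true.
  13. (x4 OR NOT x2) — x4 is true.
  14. (NOT x5 OR x8) — x8 is true.
  15. (x5 OR x1) — x1 is true.
  16. (x5 OR x10) — x5 is true.
  17. (NOT x6 OR x4) — NOT x6 is true.
  18. (NOT x6 OR x2) — x2 is true.
  19. (x9 OR x1) — x1 is true.
  20. (NOT x10 OR NOT x8) — NOT x10 is true.
  21. (NOT x6 OR NOT x1) — NOT x6 is true.
  22. (x3 OR NOT x7) — NOT x7 is true.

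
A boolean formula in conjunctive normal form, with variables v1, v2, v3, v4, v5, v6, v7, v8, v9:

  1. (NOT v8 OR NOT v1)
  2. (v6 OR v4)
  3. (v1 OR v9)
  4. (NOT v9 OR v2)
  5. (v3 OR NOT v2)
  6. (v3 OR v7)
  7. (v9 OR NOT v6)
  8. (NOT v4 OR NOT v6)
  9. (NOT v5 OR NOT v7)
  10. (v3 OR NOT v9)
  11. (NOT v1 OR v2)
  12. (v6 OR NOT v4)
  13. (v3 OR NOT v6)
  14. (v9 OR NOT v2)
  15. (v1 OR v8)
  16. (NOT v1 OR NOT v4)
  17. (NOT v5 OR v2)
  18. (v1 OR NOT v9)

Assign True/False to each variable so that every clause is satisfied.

v1=True, v2=True, v3=True, v4=False, v5=False, v6=True, v7=True, v8=False, v9=True

v3 occurs only positively in the remaining clauses — set v3 = True.
Pure literal: v5 appears only negated; assign v5 = False.
Set v1 = True and propagate.
  then v8 is forced to False.
  then v2 is forced to True.
  then v9 is forced to True.
  then v4 is forced to False.
  then v6 is forced to True.
v7 is now unconstrained; take v7 = True.
Check each clause:
  1. (NOT v8 OR NOT v1) — NOT v8 is true.
  2. (v6 OR v4) — v6 is true.
  3. (v9 OR v1) — v9 is true.
  4. (NOT v9 OR v2) — v2 is true.
  5. (NOT v2 OR v3) — v3 is true.
  6. (v7 OR v3) — v3 is true.
  7. (v9 OR NOT v6) — v9 is true.
  8. (NOT v6 OR NOT v4) — NOT v4 is true.
  9. (NOT v5 OR NOT v7) — NOT v5 is true.
  10. (v3 OR NOT v9) — v3 is true.
  11. (v2 OR NOT v1) — v2 is true.
  12. (v6 OR NOT v4) — NOT v4 is true.
  13. (v3 OR NOT v6) — v3 is true.
  14. (NOT v2 OR v9) — v9 is true.
  15. (v1 OR v8) — v1 is true.
  16. (NOT v4 OR NOT v1) — NOT v4 is true.
  17. (v2 OR NOT v5) — v2 is true.
  18. (v1 OR NOT v9) — v1 is true.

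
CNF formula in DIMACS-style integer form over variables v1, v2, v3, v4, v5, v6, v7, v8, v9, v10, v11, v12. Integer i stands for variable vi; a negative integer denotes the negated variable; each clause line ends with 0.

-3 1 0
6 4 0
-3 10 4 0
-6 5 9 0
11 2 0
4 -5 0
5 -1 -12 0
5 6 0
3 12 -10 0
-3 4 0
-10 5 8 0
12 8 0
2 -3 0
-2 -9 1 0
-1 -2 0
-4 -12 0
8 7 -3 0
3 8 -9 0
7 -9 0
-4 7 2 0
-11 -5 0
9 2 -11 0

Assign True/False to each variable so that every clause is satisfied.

v7 occurs only positively in the remaining clauses — set v7 = True.
Pure literal: v8 appears only positively; assign v8 = True.
Set v1 = False and propagate.
  then v3 is forced to False.
Try v2 = False.
  then v11 is forced to True.
  then v5 is forced to False.
  then v6 is forced to True.
  then v9 is forced to True.
For the remaining variables, v4 = False, v10 = False, v12 = True works.
Check each clause:
  1. (v1 || !v3) — !v3 is true.
  2. (v4 || v6) — v6 is true.
  3. (v4 || v10 || !v3) — !v3 is true.
  4. (!v6 || v5 || v9) — v9 is true.
  5. (v2 || v11) — v11 is true.
  6. (!v5 || v4) — !v5 is true.
  7. (!v12 || v5 || !v1) — !v1 is true.
  8. (v6 || v5) — v6 is true.
  9. (v12 || !v10 || v3) — v12 is true.
  10. (!v3 || v4) — !v3 is true.
  11. (v5 || v8 || !v10) — v8 is true.
  12. (v12 || v8) — v8 is true.
  13. (v2 || !v3) — !v3 is true.
  14. (!v2 || v1 || !v9) — !v2 is true.
  15. (!v2 || !v1) — !v1 is true.
  16. (!v12 || !v4) — !v4 is true.
  17. (!v3 || v7 || v8) — v8 is true.
  18. (!v9 || v3 || v8) — v8 is true.
  19. (v7 || !v9) — v7 is true.
  20. (!v4 || v7 || v2) — !v4 is true.
  21. (!v5 || !v11) — !v5 is true.
  22. (v2 || v9 || !v11) — v9 is true.

v1 = 0, v2 = 0, v3 = 0, v4 = 0, v5 = 0, v6 = 1, v7 = 1, v8 = 1, v9 = 1, v10 = 0, v11 = 1, v12 = 1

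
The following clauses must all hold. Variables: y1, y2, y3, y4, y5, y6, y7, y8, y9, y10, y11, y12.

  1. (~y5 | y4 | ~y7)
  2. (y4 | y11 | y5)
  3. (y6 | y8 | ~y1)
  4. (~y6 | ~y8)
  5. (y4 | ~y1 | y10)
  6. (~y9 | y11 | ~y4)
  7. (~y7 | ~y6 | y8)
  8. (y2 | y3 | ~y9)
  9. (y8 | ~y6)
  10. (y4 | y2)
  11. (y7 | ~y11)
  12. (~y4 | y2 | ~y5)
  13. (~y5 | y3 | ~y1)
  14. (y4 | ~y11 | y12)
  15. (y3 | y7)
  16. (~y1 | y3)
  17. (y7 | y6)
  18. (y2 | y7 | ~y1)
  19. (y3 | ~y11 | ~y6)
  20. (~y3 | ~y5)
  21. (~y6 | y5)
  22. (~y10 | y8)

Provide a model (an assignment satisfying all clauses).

Pure literal: y1 appears only negated; assign y1 = False.
Pure literal: y9 appears only negated; assign y9 = False.
Branch on y2: take y2 = False.
  then y4 is forced to True.
  then y5 is forced to False.
  then y6 is forced to False.
  then y7 is forced to True.
Try y8 = True.
y3, y10, y11, y12 are now unconstrained; take y3 = True, y10 = False, y11 = False, y12 = False.
Every clause has at least one true literal under this assignment.

y1=F, y2=F, y3=T, y4=T, y5=F, y6=F, y7=T, y8=T, y9=F, y10=F, y11=F, y12=F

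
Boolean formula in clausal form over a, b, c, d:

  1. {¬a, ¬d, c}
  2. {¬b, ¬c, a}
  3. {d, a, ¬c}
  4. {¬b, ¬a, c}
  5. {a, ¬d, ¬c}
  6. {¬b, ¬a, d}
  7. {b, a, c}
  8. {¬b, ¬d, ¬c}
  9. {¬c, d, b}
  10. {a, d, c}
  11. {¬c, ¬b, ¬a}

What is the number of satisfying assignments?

Satisfying assignments:
  a=F b=T c=F d=T
  a=T b=F c=F d=F
  a=T b=F c=T d=T
That's 3 in total.

3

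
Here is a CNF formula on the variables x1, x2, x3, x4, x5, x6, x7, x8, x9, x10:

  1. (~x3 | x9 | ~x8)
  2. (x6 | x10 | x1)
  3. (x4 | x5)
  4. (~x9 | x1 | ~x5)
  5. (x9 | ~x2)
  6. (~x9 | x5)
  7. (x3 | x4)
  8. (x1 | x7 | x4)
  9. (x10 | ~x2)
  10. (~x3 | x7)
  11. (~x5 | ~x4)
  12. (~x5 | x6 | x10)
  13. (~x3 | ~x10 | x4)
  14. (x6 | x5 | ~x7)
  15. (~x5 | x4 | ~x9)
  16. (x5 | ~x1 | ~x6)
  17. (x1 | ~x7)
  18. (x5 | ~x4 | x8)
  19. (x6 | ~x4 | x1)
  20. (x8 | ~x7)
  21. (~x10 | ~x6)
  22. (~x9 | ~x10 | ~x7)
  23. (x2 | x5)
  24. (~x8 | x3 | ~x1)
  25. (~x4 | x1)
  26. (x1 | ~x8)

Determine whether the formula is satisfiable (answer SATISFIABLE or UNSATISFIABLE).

x5 = True:
  propagation gives x4=False, x3=True, x7=True, x10=False; an empty clause results — contradiction.
x5 = False:
  propagation gives x4=True, x9=False, x2=False; an empty clause results — contradiction.
Every branch closes, so no satisfying assignment exists.

UNSATISFIABLE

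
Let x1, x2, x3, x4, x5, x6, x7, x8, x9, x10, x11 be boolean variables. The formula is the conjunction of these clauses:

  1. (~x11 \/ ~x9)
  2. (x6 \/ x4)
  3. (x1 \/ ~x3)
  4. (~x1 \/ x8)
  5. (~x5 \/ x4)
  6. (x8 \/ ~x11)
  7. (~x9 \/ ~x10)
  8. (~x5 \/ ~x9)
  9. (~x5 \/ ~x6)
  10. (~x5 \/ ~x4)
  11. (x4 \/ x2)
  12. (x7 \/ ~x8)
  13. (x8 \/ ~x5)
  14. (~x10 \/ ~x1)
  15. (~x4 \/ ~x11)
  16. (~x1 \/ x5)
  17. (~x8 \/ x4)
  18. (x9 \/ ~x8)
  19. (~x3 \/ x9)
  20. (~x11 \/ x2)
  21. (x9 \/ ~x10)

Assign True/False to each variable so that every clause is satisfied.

x3 occurs only negated in the remaining clauses — set x3 = False.
x10 occurs only negated in the remaining clauses — set x10 = False.
Set x1 = False and propagate.
Branch on x2: take x2 = False.
  then x4 is forced to True.
  then x5 is forced to False.
  then x11 is forced to False.
Branch on x7: take x7 = False.
  then x8 is forced to False.
x6, x9 are now unconstrained; take x6 = False, x9 = True.

x1 = False, x2 = False, x3 = False, x4 = True, x5 = False, x6 = False, x7 = False, x8 = False, x9 = True, x10 = False, x11 = False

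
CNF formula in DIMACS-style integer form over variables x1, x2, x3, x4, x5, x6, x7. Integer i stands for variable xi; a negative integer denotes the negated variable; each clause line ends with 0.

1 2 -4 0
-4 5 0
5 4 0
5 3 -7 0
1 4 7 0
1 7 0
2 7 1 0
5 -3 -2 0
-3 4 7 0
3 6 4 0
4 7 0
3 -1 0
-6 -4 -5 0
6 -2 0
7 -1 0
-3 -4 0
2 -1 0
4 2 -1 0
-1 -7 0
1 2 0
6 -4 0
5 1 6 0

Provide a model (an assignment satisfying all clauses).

x1=False, x2=True, x3=True, x4=False, x5=True, x6=True, x7=True

Set x1 = False and propagate.
  then x7 is forced to True.
  then x2 is forced to True.
  then x6 is forced to True.
For the remaining variables, x3 = True, x4 = False, x5 = True works.
Every clause has at least one true literal under this assignment.
Check each clause:
  1. (!x4 || x2 || x1) — x2 is true.
  2. (x5 || !x4) — !x4 is true.
  3. (x4 || x5) — x5 is true.
  4. (!x7 || x3 || x5) — x3 is true.
  5. (x7 || x4 || x1) — x7 is true.
  6. (x1 || x7) — x7 is true.
  7. (x7 || x2 || x1) — x2 is true.
  8. (!x2 || !x3 || x5) — x5 is true.
  9. (x7 || x4 || !x3) — x7 is true.
  10. (x4 || x3 || x6) — x3 is true.
  11. (x7 || x4) — x7 is true.
  12. (!x1 || x3) — x3 is true.
  13. (!x4 || !x5 || !x6) — !x4 is true.
  14. (!x2 || x6) — x6 is true.
  15. (!x1 || x7) — !x1 is true.
  16. (!x4 || !x3) — !x4 is true.
  17. (x2 || !x1) — x2 is true.
  18. (!x1 || x4 || x2) — x2 is true.
  19. (!x7 || !x1) — !x1 is true.
  20. (x2 || x1) — x2 is true.
  21. (!x4 || x6) — !x4 is true.
  22. (x5 || x6 || x1) — x5 is true.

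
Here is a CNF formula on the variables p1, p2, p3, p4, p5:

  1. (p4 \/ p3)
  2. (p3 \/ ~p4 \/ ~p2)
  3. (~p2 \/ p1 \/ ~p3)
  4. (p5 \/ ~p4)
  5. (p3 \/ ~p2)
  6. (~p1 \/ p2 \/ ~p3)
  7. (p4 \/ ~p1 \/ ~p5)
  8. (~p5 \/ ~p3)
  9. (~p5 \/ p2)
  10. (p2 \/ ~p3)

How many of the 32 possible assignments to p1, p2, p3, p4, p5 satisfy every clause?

1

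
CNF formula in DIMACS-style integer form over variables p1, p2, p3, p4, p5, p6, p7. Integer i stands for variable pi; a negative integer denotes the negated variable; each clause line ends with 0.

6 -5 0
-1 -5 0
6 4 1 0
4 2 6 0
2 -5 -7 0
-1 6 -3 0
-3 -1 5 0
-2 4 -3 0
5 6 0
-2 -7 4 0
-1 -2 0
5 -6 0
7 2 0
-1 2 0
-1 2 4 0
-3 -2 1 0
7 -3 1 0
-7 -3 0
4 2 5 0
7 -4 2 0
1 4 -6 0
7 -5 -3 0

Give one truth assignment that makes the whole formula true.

Pure literal: p3 appears only negated; assign p3 = False.
Branch on p1: take p1 = False.
Try p2 = True.
For the remaining variables, p4 = True, p5 = True, p6 = True, p7 = False works.
Every clause has at least one true literal under this assignment.

p1=F  p2=T  p3=F  p4=T  p5=T  p6=T  p7=F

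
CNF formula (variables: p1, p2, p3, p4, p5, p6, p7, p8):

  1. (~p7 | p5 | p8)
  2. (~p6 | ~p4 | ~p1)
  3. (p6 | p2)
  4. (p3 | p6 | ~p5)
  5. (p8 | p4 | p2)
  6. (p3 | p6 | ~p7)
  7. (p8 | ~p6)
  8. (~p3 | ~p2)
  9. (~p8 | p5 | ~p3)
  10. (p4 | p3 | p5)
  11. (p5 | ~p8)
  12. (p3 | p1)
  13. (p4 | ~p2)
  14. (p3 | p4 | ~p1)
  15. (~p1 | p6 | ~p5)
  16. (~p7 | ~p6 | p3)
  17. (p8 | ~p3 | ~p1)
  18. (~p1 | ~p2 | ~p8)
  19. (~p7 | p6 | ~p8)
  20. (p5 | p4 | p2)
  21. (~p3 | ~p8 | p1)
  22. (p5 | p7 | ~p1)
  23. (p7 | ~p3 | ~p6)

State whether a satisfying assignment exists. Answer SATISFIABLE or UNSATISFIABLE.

Branch on p1: take p1 = True.
For the remaining variables, p2 = False, p3 = True, p4 = False, p5 = True, p6 = True, p7 = True, p8 = True works.
So p1=1, p2=0, p3=1, p4=0, p5=1, p6=1, p7=1, p8=1 is a satisfying assignment.

SATISFIABLE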